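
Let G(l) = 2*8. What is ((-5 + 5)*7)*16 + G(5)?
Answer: 16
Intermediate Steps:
G(l) = 16
((-5 + 5)*7)*16 + G(5) = ((-5 + 5)*7)*16 + 16 = (0*7)*16 + 16 = 0*16 + 16 = 0 + 16 = 16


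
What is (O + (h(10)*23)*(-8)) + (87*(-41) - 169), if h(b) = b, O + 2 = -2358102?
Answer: -2363680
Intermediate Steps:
O = -2358104 (O = -2 - 2358102 = -2358104)
(O + (h(10)*23)*(-8)) + (87*(-41) - 169) = (-2358104 + (10*23)*(-8)) + (87*(-41) - 169) = (-2358104 + 230*(-8)) + (-3567 - 169) = (-2358104 - 1840) - 3736 = -2359944 - 3736 = -2363680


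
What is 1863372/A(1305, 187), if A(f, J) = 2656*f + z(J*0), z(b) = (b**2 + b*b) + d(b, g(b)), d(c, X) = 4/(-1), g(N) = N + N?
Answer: 465843/866519 ≈ 0.53760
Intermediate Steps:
g(N) = 2*N
d(c, X) = -4 (d(c, X) = 4*(-1) = -4)
z(b) = -4 + 2*b**2 (z(b) = (b**2 + b*b) - 4 = (b**2 + b**2) - 4 = 2*b**2 - 4 = -4 + 2*b**2)
A(f, J) = -4 + 2656*f (A(f, J) = 2656*f + (-4 + 2*(J*0)**2) = 2656*f + (-4 + 2*0**2) = 2656*f + (-4 + 2*0) = 2656*f + (-4 + 0) = 2656*f - 4 = -4 + 2656*f)
1863372/A(1305, 187) = 1863372/(-4 + 2656*1305) = 1863372/(-4 + 3466080) = 1863372/3466076 = 1863372*(1/3466076) = 465843/866519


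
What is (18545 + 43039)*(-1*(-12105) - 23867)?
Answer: -724351008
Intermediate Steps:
(18545 + 43039)*(-1*(-12105) - 23867) = 61584*(12105 - 23867) = 61584*(-11762) = -724351008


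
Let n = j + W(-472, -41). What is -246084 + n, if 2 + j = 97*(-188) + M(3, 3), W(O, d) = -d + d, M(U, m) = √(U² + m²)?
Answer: -264322 + 3*√2 ≈ -2.6432e+5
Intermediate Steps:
W(O, d) = 0
j = -18238 + 3*√2 (j = -2 + (97*(-188) + √(3² + 3²)) = -2 + (-18236 + √(9 + 9)) = -2 + (-18236 + √18) = -2 + (-18236 + 3*√2) = -18238 + 3*√2 ≈ -18234.)
n = -18238 + 3*√2 (n = (-18238 + 3*√2) + 0 = -18238 + 3*√2 ≈ -18234.)
-246084 + n = -246084 + (-18238 + 3*√2) = -264322 + 3*√2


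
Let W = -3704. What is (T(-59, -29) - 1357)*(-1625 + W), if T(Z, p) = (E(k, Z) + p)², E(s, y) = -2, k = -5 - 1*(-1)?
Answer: 2110284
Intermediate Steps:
k = -4 (k = -5 + 1 = -4)
T(Z, p) = (-2 + p)²
(T(-59, -29) - 1357)*(-1625 + W) = ((-2 - 29)² - 1357)*(-1625 - 3704) = ((-31)² - 1357)*(-5329) = (961 - 1357)*(-5329) = -396*(-5329) = 2110284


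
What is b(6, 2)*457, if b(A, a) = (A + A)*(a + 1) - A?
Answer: 13710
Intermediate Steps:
b(A, a) = -A + 2*A*(1 + a) (b(A, a) = (2*A)*(1 + a) - A = 2*A*(1 + a) - A = -A + 2*A*(1 + a))
b(6, 2)*457 = (6*(1 + 2*2))*457 = (6*(1 + 4))*457 = (6*5)*457 = 30*457 = 13710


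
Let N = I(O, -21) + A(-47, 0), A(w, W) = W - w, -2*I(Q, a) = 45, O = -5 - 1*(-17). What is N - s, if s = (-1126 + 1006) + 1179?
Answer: -2069/2 ≈ -1034.5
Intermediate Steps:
O = 12 (O = -5 + 17 = 12)
I(Q, a) = -45/2 (I(Q, a) = -½*45 = -45/2)
N = 49/2 (N = -45/2 + (0 - 1*(-47)) = -45/2 + (0 + 47) = -45/2 + 47 = 49/2 ≈ 24.500)
s = 1059 (s = -120 + 1179 = 1059)
N - s = 49/2 - 1*1059 = 49/2 - 1059 = -2069/2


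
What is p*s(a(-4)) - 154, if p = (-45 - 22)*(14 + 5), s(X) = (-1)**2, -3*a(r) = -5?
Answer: -1427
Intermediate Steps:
a(r) = 5/3 (a(r) = -1/3*(-5) = 5/3)
s(X) = 1
p = -1273 (p = -67*19 = -1273)
p*s(a(-4)) - 154 = -1273*1 - 154 = -1273 - 154 = -1427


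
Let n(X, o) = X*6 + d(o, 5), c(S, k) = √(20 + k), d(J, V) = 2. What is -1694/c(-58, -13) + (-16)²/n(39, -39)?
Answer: 64/59 - 242*√7 ≈ -639.19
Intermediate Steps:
n(X, o) = 2 + 6*X (n(X, o) = X*6 + 2 = 6*X + 2 = 2 + 6*X)
-1694/c(-58, -13) + (-16)²/n(39, -39) = -1694/√(20 - 13) + (-16)²/(2 + 6*39) = -1694*√7/7 + 256/(2 + 234) = -242*√7 + 256/236 = -242*√7 + 256*(1/236) = -242*√7 + 64/59 = 64/59 - 242*√7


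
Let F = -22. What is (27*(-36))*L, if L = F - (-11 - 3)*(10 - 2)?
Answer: -87480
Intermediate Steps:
L = 90 (L = -22 - (-11 - 3)*(10 - 2) = -22 - (-14)*8 = -22 - 1*(-112) = -22 + 112 = 90)
(27*(-36))*L = (27*(-36))*90 = -972*90 = -87480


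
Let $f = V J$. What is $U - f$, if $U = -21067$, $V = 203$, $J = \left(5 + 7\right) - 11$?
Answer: $-21270$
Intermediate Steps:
$J = 1$ ($J = 12 - 11 = 1$)
$f = 203$ ($f = 203 \cdot 1 = 203$)
$U - f = -21067 - 203 = -21270$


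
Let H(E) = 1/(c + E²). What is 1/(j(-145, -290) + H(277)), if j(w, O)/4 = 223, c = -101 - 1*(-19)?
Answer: 76647/68369125 ≈ 0.0011211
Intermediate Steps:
c = -82 (c = -101 + 19 = -82)
j(w, O) = 892 (j(w, O) = 4*223 = 892)
H(E) = 1/(-82 + E²)
1/(j(-145, -290) + H(277)) = 1/(892 + 1/(-82 + 277²)) = 1/(892 + 1/(-82 + 76729)) = 1/(892 + 1/76647) = 1/(68369125/76647) = 76647/68369125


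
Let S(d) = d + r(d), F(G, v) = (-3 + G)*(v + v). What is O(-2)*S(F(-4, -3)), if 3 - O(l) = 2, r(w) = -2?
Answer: 40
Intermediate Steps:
O(l) = 1 (O(l) = 3 - 1*2 = 3 - 2 = 1)
F(G, v) = 2*v*(-3 + G) (F(G, v) = (-3 + G)*(2*v) = 2*v*(-3 + G))
S(d) = -2 + d (S(d) = d - 2 = -2 + d)
O(-2)*S(F(-4, -3)) = 1*(-2 + 2*(-3)*(-3 - 4)) = 1*(-2 + 2*(-3)*(-7)) = 1*(-2 + 42) = 1*40 = 40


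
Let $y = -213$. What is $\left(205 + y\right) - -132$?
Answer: $124$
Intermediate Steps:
$\left(205 + y\right) - -132 = \left(205 - 213\right) - -132 = -8 + 132 = 124$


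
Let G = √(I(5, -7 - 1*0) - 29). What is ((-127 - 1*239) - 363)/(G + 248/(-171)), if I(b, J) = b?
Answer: 3864429/95411 + 21316689*I*√6/381644 ≈ 40.503 + 136.82*I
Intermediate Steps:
G = 2*I*√6 (G = √(5 - 29) = √(-24) = 2*I*√6 ≈ 4.899*I)
((-127 - 1*239) - 363)/(G + 248/(-171)) = ((-127 - 1*239) - 363)/(2*I*√6 + 248/(-171)) = ((-127 - 239) - 363)/(2*I*√6 + 248*(-1/171)) = (-366 - 363)/(2*I*√6 - 248/171) = -729/(-248/171 + 2*I*√6)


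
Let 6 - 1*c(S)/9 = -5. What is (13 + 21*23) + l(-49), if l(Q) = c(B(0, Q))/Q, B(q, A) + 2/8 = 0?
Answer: 24205/49 ≈ 493.98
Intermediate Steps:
B(q, A) = -¼ (B(q, A) = -¼ + 0 = -¼)
c(S) = 99 (c(S) = 54 - 9*(-5) = 54 + 45 = 99)
l(Q) = 99/Q
(13 + 21*23) + l(-49) = (13 + 21*23) + 99/(-49) = (13 + 483) + 99*(-1/49) = 496 - 99/49 = 24205/49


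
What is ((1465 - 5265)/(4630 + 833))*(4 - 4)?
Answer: 0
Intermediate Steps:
((1465 - 5265)/(4630 + 833))*(4 - 4) = -3800/5463*0 = 0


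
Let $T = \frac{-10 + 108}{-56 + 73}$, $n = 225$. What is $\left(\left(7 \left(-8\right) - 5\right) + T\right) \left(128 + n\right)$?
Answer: $- \frac{331467}{17} \approx -19498.0$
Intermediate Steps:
$T = \frac{98}{17} \approx 5.7647$
$\left(\left(7 \left(-8\right) - 5\right) + T\right) \left(128 + n\right) = \left(\left(7 \left(-8\right) - 5\right) + \frac{98}{17}\right) \left(128 + 225\right) = \left(\left(-56 - 5\right) + \frac{98}{17}\right) 353 = \left(-61 + \frac{98}{17}\right) 353 = \left(- \frac{939}{17}\right) 353 = - \frac{331467}{17}$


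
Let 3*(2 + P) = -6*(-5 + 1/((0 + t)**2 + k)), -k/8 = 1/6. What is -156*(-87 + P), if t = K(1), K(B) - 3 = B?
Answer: 135798/11 ≈ 12345.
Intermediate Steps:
k = -4/3 (k = -8/6 = -8*1/6 = -4/3 ≈ -1.3333)
K(B) = 3 + B
t = 4 (t = 3 + 1 = 4)
P = 173/22 (P = -2 + (-6*(-5 + 1/((0 + 4)**2 - 4/3)))/3 = -2 + (-6*(-5 + 1/(4**2 - 4/3)))/3 = -2 + (-6*(-5 + 1/(16 - 4/3)))/3 = -2 + (-6*(-5 + 1/(44/3)))/3 = -2 + (-6*(-5 + 3/44))/3 = -2 + (-6*(-217/44))/3 = -2 + (1/3)*(651/22) = -2 + 217/22 = 173/22 ≈ 7.8636)
-156*(-87 + P) = -156*(-87 + 173/22) = -156*(-1741/22) = 135798/11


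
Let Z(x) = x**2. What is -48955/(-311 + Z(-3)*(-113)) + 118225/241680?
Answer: 74927795/2005944 ≈ 37.353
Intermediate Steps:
-48955/(-311 + Z(-3)*(-113)) + 118225/241680 = -48955/(-311 + (-3)**2*(-113)) + 118225/241680 = -48955/(-311 + 9*(-113)) + 118225*(1/241680) = -48955/(-311 - 1017) + 23645/48336 = -48955/(-1328) + 23645/48336 = -48955*(-1/1328) + 23645/48336 = 48955/1328 + 23645/48336 = 74927795/2005944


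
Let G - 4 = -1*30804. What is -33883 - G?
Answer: -3083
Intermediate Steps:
G = -30800 (G = 4 - 1*30804 = 4 - 30804 = -30800)
-33883 - G = -33883 - 1*(-30800) = -33883 + 30800 = -3083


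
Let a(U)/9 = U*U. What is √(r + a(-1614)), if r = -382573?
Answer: √23062391 ≈ 4802.3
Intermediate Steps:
a(U) = 9*U² (a(U) = 9*(U*U) = 9*U²)
√(r + a(-1614)) = √(-382573 + 9*(-1614)²) = √(-382573 + 9*2604996) = √(-382573 + 23444964) = √23062391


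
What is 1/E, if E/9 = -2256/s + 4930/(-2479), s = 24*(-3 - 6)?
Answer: 2479/188656 ≈ 0.013140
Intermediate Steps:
s = -216 (s = 24*(-9) = -216)
E = 188656/2479 (E = 9*(-2256/(-216) + 4930/(-2479)) = 9*(-2256*(-1/216) + 4930*(-1/2479)) = 9*(94/9 - 4930/2479) = 9*(188656/22311) = 188656/2479 ≈ 76.102)
1/E = 1/(188656/2479) = 2479/188656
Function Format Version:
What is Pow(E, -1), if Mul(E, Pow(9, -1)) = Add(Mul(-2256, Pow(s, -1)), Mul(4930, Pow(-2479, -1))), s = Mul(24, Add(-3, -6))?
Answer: Rational(2479, 188656) ≈ 0.013140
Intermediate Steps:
s = -216 (s = Mul(24, -9) = -216)
E = Rational(188656, 2479) (E = Mul(9, Add(Mul(-2256, Pow(-216, -1)), Mul(4930, Pow(-2479, -1)))) = Mul(9, Add(Mul(-2256, Rational(-1, 216)), Mul(4930, Rational(-1, 2479)))) = Mul(9, Add(Rational(94, 9), Rational(-4930, 2479))) = Mul(9, Rational(188656, 22311)) = Rational(188656, 2479) ≈ 76.102)
Pow(E, -1) = Pow(Rational(188656, 2479), -1) = Rational(2479, 188656)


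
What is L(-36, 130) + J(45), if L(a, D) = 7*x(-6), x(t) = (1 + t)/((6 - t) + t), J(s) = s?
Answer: 235/6 ≈ 39.167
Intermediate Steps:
x(t) = ⅙ + t/6 (x(t) = (1 + t)/6 = (1 + t)*(⅙) = ⅙ + t/6)
L(a, D) = -35/6 (L(a, D) = 7*(⅙ + (⅙)*(-6)) = 7*(⅙ - 1) = 7*(-⅚) = -35/6)
L(-36, 130) + J(45) = -35/6 + 45 = 235/6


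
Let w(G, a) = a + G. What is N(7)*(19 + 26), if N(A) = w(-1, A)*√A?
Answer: 270*√7 ≈ 714.35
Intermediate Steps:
w(G, a) = G + a
N(A) = √A*(-1 + A) (N(A) = (-1 + A)*√A = √A*(-1 + A))
N(7)*(19 + 26) = (√7*(-1 + 7))*(19 + 26) = (√7*6)*45 = (6*√7)*45 = 270*√7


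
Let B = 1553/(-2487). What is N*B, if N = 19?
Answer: -29507/2487 ≈ -11.865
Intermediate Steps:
B = -1553/2487 (B = 1553*(-1/2487) = -1553/2487 ≈ -0.62445)
N*B = 19*(-1553/2487) = -29507/2487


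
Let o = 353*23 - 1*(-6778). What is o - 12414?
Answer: 2483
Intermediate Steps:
o = 14897 (o = 8119 + 6778 = 14897)
o - 12414 = 14897 - 12414 = 2483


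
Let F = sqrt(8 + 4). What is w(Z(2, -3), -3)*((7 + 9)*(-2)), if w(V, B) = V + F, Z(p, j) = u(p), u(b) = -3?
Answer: 96 - 64*sqrt(3) ≈ -14.851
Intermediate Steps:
F = 2*sqrt(3) (F = sqrt(12) = 2*sqrt(3) ≈ 3.4641)
Z(p, j) = -3
w(V, B) = V + 2*sqrt(3)
w(Z(2, -3), -3)*((7 + 9)*(-2)) = (-3 + 2*sqrt(3))*((7 + 9)*(-2)) = (-3 + 2*sqrt(3))*(16*(-2)) = (-3 + 2*sqrt(3))*(-32) = 96 - 64*sqrt(3)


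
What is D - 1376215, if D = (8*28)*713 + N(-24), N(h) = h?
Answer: -1216527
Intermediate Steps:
D = 159688 (D = (8*28)*713 - 24 = 224*713 - 24 = 159712 - 24 = 159688)
D - 1376215 = 159688 - 1376215 = -1216527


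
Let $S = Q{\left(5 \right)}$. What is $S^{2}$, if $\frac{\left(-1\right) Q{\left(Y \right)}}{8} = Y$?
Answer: $1600$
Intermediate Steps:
$Q{\left(Y \right)} = - 8 Y$
$S = -40$ ($S = \left(-8\right) 5 = -40$)
$S^{2} = \left(-40\right)^{2} = 1600$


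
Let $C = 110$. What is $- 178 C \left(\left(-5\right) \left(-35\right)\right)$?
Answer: $-3426500$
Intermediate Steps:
$- 178 C \left(\left(-5\right) \left(-35\right)\right) = \left(-178\right) 110 \left(\left(-5\right) \left(-35\right)\right) = \left(-19580\right) 175 = -3426500$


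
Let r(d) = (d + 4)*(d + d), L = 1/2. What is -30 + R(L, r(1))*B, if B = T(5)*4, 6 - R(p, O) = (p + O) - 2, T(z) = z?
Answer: -80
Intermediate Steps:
L = 1/2 (L = 1*(1/2) = 1/2 ≈ 0.50000)
r(d) = 2*d*(4 + d) (r(d) = (4 + d)*(2*d) = 2*d*(4 + d))
R(p, O) = 8 - O - p (R(p, O) = 6 - ((p + O) - 2) = 6 - ((O + p) - 2) = 6 - (-2 + O + p) = 6 + (2 - O - p) = 8 - O - p)
B = 20 (B = 5*4 = 20)
-30 + R(L, r(1))*B = -30 + (8 - 2*(4 + 1) - 1*1/2)*20 = -30 + (8 - 2*5 - 1/2)*20 = -30 + (8 - 1*10 - 1/2)*20 = -30 + (8 - 10 - 1/2)*20 = -30 - 5/2*20 = -30 - 50 = -80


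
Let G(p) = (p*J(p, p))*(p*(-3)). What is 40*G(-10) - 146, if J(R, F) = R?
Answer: 119854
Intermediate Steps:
G(p) = -3*p**3 (G(p) = (p*p)*(p*(-3)) = p**2*(-3*p) = -3*p**3)
40*G(-10) - 146 = 40*(-3*(-10)**3) - 146 = 40*(-3*(-1000)) - 146 = 40*3000 - 146 = 120000 - 146 = 119854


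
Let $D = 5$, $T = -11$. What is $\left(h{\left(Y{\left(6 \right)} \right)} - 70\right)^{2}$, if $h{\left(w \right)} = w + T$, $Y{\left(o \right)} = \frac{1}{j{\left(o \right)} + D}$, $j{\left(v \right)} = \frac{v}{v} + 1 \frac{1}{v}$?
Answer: $\frac{8946081}{1369} \approx 6534.8$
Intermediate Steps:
$j{\left(v \right)} = 1 + \frac{1}{v}$
$Y{\left(o \right)} = \frac{1}{5 + \frac{1 + o}{o}}$ ($Y{\left(o \right)} = \frac{1}{\frac{1 + o}{o} + 5} = \frac{1}{5 + \frac{1 + o}{o}}$)
$h{\left(w \right)} = -11 + w$ ($h{\left(w \right)} = w - 11 = -11 + w$)
$\left(h{\left(Y{\left(6 \right)} \right)} - 70\right)^{2} = \left(\left(-11 + \frac{6}{1 + 6 \cdot 6}\right) - 70\right)^{2} = \left(\left(-11 + \frac{6}{1 + 36}\right) - 70\right)^{2} = \left(\left(-11 + \frac{6}{37}\right) - 70\right)^{2} = \left(- \frac{401}{37} - 70\right)^{2} = \left(- \frac{2991}{37}\right)^{2} = \frac{8946081}{1369}$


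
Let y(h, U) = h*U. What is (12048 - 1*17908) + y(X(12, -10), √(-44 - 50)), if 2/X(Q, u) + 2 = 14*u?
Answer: -5860 - I*√94/71 ≈ -5860.0 - 0.13655*I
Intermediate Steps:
X(Q, u) = 2/(-2 + 14*u)
y(h, U) = U*h
(12048 - 1*17908) + y(X(12, -10), √(-44 - 50)) = (12048 - 1*17908) + √(-44 - 50)/(-1 + 7*(-10)) = (12048 - 17908) + √(-94)/(-1 - 70) = -5860 + (I*√94)/(-71) = -5860 + (I*√94)*(-1/71) = -5860 - I*√94/71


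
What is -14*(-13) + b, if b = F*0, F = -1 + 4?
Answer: 182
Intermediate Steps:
F = 3
b = 0 (b = 3*0 = 0)
-14*(-13) + b = -14*(-13) + 0 = 182 + 0 = 182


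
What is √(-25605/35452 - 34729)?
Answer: I*√10912463395519/17726 ≈ 186.36*I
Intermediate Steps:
√(-25605/35452 - 34729) = √(-1231238113/35452) = I*√10912463395519/17726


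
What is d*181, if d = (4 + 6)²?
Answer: 18100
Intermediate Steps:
d = 100 (d = 10² = 100)
d*181 = 100*181 = 18100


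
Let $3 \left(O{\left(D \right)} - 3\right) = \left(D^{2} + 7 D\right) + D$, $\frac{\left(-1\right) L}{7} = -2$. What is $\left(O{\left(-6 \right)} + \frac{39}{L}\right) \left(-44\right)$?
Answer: $- \frac{550}{7} \approx -78.571$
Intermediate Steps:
$L = 14$ ($L = \left(-7\right) \left(-2\right) = 14$)
$O{\left(D \right)} = 3 + \frac{D^{2}}{3} + \frac{8 D}{3}$ ($O{\left(D \right)} = 3 + \frac{\left(D^{2} + 7 D\right) + D}{3} = 3 + \frac{D^{2} + 8 D}{3} = 3 + \left(\frac{D^{2}}{3} + \frac{8 D}{3}\right) = 3 + \frac{D^{2}}{3} + \frac{8 D}{3}$)
$\left(O{\left(-6 \right)} + \frac{39}{L}\right) \left(-44\right) = \left(\left(3 + \frac{\left(-6\right)^{2}}{3} + \frac{8}{3} \left(-6\right)\right) + \frac{39}{14}\right) \left(-44\right) = \left(\left(3 + \frac{1}{3} \cdot 36 - 16\right) + 39 \cdot \frac{1}{14}\right) \left(-44\right) = \left(\left(3 + 12 - 16\right) + \frac{39}{14}\right) \left(-44\right) = \left(-1 + \frac{39}{14}\right) \left(-44\right) = \frac{25}{14} \left(-44\right) = - \frac{550}{7}$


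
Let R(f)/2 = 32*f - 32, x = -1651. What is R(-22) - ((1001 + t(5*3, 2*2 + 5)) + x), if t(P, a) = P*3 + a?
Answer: -876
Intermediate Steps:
t(P, a) = a + 3*P (t(P, a) = 3*P + a = a + 3*P)
R(f) = -64 + 64*f (R(f) = 2*(32*f - 32) = 2*(-32 + 32*f) = -64 + 64*f)
R(-22) - ((1001 + t(5*3, 2*2 + 5)) + x) = (-64 + 64*(-22)) - ((1001 + ((2*2 + 5) + 3*(5*3))) - 1651) = (-64 - 1408) - ((1001 + ((4 + 5) + 3*15)) - 1651) = -1472 - ((1001 + (9 + 45)) - 1651) = -1472 - ((1001 + 54) - 1651) = -1472 - (1055 - 1651) = -1472 - 1*(-596) = -1472 + 596 = -876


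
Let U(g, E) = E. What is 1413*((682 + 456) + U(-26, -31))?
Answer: 1564191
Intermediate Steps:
1413*((682 + 456) + U(-26, -31)) = 1413*((682 + 456) - 31) = 1413*(1138 - 31) = 1413*1107 = 1564191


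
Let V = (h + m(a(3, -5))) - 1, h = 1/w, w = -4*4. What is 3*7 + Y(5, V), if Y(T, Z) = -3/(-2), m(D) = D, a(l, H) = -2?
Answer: 45/2 ≈ 22.500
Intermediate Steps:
w = -16
h = -1/16 (h = 1/(-16) = -1/16 ≈ -0.062500)
V = -49/16 (V = (-1/16 - 2) - 1 = -33/16 - 1 = -49/16 ≈ -3.0625)
Y(T, Z) = 3/2 (Y(T, Z) = -3*(-1/2) = 3/2)
3*7 + Y(5, V) = 3*7 + 3/2 = 21 + 3/2 = 45/2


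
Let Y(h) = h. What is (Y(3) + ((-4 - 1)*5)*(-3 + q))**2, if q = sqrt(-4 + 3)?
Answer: 5459 - 3900*I ≈ 5459.0 - 3900.0*I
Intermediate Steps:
q = I (q = sqrt(-1) = I ≈ 1.0*I)
(Y(3) + ((-4 - 1)*5)*(-3 + q))**2 = (3 + ((-4 - 1)*5)*(-3 + I))**2 = (3 + (-5*5)*(-3 + I))**2 = (3 - 25*(-3 + I))**2 = (3 + (75 - 25*I))**2 = (78 - 25*I)**2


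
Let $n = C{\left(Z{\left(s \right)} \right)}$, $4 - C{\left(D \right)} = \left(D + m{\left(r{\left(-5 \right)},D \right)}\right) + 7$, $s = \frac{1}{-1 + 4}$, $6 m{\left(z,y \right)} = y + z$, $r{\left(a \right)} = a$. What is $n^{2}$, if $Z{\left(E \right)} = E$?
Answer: $\frac{529}{81} \approx 6.5309$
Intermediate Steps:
$m{\left(z,y \right)} = \frac{y}{6} + \frac{z}{6}$ ($m{\left(z,y \right)} = \frac{y + z}{6} = \frac{y}{6} + \frac{z}{6}$)
$s = \frac{1}{3} \approx 0.33333$
$C{\left(D \right)} = - \frac{13}{6} - \frac{7 D}{6}$ ($C{\left(D \right)} = 4 - \left(\left(D + \left(\frac{D}{6} + \frac{1}{6} \left(-5\right)\right)\right) + 7\right) = 4 - \left(\left(D + \left(\frac{D}{6} - \frac{5}{6}\right)\right) + 7\right) = 4 - \left(\left(D + \left(- \frac{5}{6} + \frac{D}{6}\right)\right) + 7\right) = 4 - \left(\left(- \frac{5}{6} + \frac{7 D}{6}\right) + 7\right) = 4 - \left(\frac{37}{6} + \frac{7 D}{6}\right) = - \frac{13}{6} - \frac{7 D}{6}$)
$n = - \frac{23}{9}$ ($n = - \frac{13}{6} - \frac{7}{18} = - \frac{23}{9} \approx -2.5556$)
$n^{2} = \left(- \frac{23}{9}\right)^{2} = \frac{529}{81}$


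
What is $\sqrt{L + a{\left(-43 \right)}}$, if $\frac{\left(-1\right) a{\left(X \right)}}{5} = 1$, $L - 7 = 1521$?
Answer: $\sqrt{1523} \approx 39.026$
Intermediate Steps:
$L = 1528$ ($L = 7 + 1521 = 1528$)
$a{\left(X \right)} = -5$ ($a{\left(X \right)} = \left(-5\right) 1 = -5$)
$\sqrt{L + a{\left(-43 \right)}} = \sqrt{1528 - 5} = \sqrt{1523}$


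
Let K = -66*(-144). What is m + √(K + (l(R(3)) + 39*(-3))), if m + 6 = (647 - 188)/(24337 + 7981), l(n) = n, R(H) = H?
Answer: -193449/32318 + √9390 ≈ 90.916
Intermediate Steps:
K = 9504
m = -193449/32318 (m = -6 + (647 - 188)/(24337 + 7981) = -6 + 459/32318 = -193449/32318 ≈ -5.9858)
m + √(K + (l(R(3)) + 39*(-3))) = -193449/32318 + √(9504 + (3 + 39*(-3))) = -193449/32318 + √(9504 + (3 - 117)) = -193449/32318 + √(9504 - 114) = -193449/32318 + √9390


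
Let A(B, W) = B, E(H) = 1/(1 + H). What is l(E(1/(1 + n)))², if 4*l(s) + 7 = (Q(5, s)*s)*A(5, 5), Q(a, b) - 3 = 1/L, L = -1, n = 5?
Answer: 121/784 ≈ 0.15434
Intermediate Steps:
Q(a, b) = 2 (Q(a, b) = 3 + 1/(-1) = 3 - 1 = 2)
l(s) = -7/4 + 5*s/2 (l(s) = -7/4 + ((2*s)*5)/4 = -7/4 + (10*s)/4 = -7/4 + 5*s/2)
l(E(1/(1 + n)))² = (-7/4 + 5/(2*(1 + 1/(1 + 5))))² = (-7/4 + 5/(2*(1 + 1/6)))² = (-7/4 + 5/(2*(1 + ⅙)))² = (-7/4 + 5/(2*(7/6)))² = (-7/4 + (5/2)*(6/7))² = (-7/4 + 15/7)² = (11/28)² = 121/784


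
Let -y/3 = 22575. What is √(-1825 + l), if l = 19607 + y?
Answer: I*√49943 ≈ 223.48*I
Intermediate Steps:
y = -67725 (y = -3*22575 = -67725)
l = -48118 (l = 19607 - 67725 = -48118)
√(-1825 + l) = √(-1825 - 48118) = √(-49943) = I*√49943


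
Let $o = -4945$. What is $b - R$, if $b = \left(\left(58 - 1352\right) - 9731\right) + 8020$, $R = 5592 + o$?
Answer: $-3652$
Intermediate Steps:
$R = 647$ ($R = 5592 - 4945 = 647$)
$b = -3005$ ($b = \left(\left(58 - 1352\right) - 9731\right) + 8020 = \left(-1294 - 9731\right) + 8020 = -11025 + 8020 = -3005$)
$b - R = -3005 - 647 = -3652$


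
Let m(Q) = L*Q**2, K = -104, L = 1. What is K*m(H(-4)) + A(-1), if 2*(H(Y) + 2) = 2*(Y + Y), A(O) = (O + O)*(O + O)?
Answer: -10396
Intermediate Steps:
A(O) = 4*O**2 (A(O) = (2*O)*(2*O) = 4*O**2)
H(Y) = -2 + 2*Y (H(Y) = -2 + (2*(Y + Y))/2 = -2 + (2*(2*Y))/2 = -2 + (4*Y)/2 = -2 + 2*Y)
m(Q) = Q**2 (m(Q) = 1*Q**2 = Q**2)
K*m(H(-4)) + A(-1) = -104*(-2 + 2*(-4))**2 + 4*(-1)**2 = -104*(-2 - 8)**2 + 4*1 = -104*(-10)**2 + 4 = -104*100 + 4 = -10400 + 4 = -10396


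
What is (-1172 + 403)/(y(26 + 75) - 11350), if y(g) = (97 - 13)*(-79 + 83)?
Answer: 769/11014 ≈ 0.069820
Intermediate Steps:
y(g) = 336 (y(g) = 84*4 = 336)
(-1172 + 403)/(y(26 + 75) - 11350) = (-1172 + 403)/(336 - 11350) = -769/(-11014) = -769*(-1/11014) = 769/11014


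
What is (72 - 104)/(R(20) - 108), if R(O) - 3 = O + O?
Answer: 32/65 ≈ 0.49231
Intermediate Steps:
R(O) = 3 + 2*O (R(O) = 3 + (O + O) = 3 + 2*O)
(72 - 104)/(R(20) - 108) = (72 - 104)/((3 + 2*20) - 108) = -32/((3 + 40) - 108) = -32/(43 - 108) = -32/(-65) = -32*(-1/65) = 32/65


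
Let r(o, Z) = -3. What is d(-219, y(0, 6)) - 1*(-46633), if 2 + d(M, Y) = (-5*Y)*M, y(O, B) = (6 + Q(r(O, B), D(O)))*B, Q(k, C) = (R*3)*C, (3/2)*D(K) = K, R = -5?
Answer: 86051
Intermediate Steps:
D(K) = 2*K/3
Q(k, C) = -15*C (Q(k, C) = (-5*3)*C = -15*C)
y(O, B) = B*(6 - 10*O) (y(O, B) = (6 - 10*O)*B = B*(6 - 10*O))
d(M, Y) = -2 - 5*M*Y (d(M, Y) = -2 + (-5*Y)*M = -2 - 5*M*Y)
d(-219, y(0, 6)) - 1*(-46633) = (-2 - 5*(-219)*2*6*(3 - 5*0)) - 1*(-46633) = (-2 - 5*(-219)*2*6*(3 + 0)) + 46633 = (-2 - 5*(-219)*2*6*3) + 46633 = (-2 - 5*(-219)*36) + 46633 = (-2 + 39420) + 46633 = 39418 + 46633 = 86051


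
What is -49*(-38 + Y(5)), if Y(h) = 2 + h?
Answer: 1519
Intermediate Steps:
-49*(-38 + Y(5)) = -49*(-38 + (2 + 5)) = -49*(-38 + 7) = -49*(-31) = 1519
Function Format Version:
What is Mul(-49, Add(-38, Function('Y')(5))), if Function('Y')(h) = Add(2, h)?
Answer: 1519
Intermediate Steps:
Mul(-49, Add(-38, Function('Y')(5))) = Mul(-49, Add(-38, Add(2, 5))) = Mul(-49, Add(-38, 7)) = Mul(-49, -31) = 1519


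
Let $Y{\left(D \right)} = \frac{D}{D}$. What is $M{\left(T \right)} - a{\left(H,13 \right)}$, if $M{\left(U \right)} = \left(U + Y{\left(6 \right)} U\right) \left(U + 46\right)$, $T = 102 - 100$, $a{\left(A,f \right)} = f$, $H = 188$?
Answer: $179$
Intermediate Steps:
$Y{\left(D \right)} = 1$
$T = 2$
$M{\left(U \right)} = 2 U \left(46 + U\right)$ ($M{\left(U \right)} = \left(U + 1 U\right) \left(U + 46\right) = \left(U + U\right) \left(46 + U\right) = 2 U \left(46 + U\right)$)
$M{\left(T \right)} - a{\left(H,13 \right)} = 2 \cdot 2 \left(46 + 2\right) - 13 = 2 \cdot 2 \cdot 48 - 13 = 192 - 13 = 179$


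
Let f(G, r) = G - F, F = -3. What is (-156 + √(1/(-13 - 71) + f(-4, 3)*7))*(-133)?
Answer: 20748 - 19*I*√12369/6 ≈ 20748.0 - 352.18*I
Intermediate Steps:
f(G, r) = 3 + G (f(G, r) = G - 1*(-3) = G + 3 = 3 + G)
(-156 + √(1/(-13 - 71) + f(-4, 3)*7))*(-133) = (-156 + √(1/(-13 - 71) + (3 - 4)*7))*(-133) = (-156 + √(1/(-84) - 1*7))*(-133) = (-156 + √(-1/84 - 7))*(-133) = (-156 + √(-589/84))*(-133) = (-156 + I*√12369/42)*(-133) = 20748 - 19*I*√12369/6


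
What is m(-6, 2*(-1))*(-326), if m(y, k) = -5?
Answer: 1630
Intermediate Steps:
m(-6, 2*(-1))*(-326) = -5*(-326) = 1630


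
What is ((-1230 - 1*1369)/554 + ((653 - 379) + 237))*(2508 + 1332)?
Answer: 538550400/277 ≈ 1.9442e+6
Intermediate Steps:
((-1230 - 1*1369)/554 + ((653 - 379) + 237))*(2508 + 1332) = ((-1230 - 1369)*(1/554) + (274 + 237))*3840 = (-2599*1/554 + 511)*3840 = (-2599/554 + 511)*3840 = (280495/554)*3840 = 538550400/277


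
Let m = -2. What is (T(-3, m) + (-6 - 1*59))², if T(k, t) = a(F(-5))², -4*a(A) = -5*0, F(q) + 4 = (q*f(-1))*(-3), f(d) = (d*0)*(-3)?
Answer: 4225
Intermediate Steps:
f(d) = 0 (f(d) = 0*(-3) = 0)
F(q) = -4 (F(q) = -4 + (q*0)*(-3) = -4 + 0*(-3) = -4 + 0 = -4)
a(A) = 0 (a(A) = -(-5)*0/4 = -¼*0 = 0)
T(k, t) = 0 (T(k, t) = 0² = 0)
(T(-3, m) + (-6 - 1*59))² = (0 + (-6 - 1*59))² = (0 + (-6 - 59))² = (0 - 65)² = (-65)² = 4225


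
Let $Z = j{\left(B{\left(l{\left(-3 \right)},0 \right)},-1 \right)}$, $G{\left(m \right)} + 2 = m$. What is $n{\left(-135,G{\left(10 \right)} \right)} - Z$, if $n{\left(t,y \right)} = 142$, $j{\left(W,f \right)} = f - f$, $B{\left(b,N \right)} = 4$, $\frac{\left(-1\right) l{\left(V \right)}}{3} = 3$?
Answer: $142$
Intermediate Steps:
$l{\left(V \right)} = -9$ ($l{\left(V \right)} = \left(-3\right) 3 = -9$)
$j{\left(W,f \right)} = 0$
$G{\left(m \right)} = -2 + m$
$Z = 0$
$n{\left(-135,G{\left(10 \right)} \right)} - Z = 142 - 0 = 142 + 0 = 142$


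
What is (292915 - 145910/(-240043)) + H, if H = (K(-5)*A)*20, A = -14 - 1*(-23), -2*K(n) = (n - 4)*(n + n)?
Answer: 68367992955/240043 ≈ 2.8482e+5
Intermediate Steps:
K(n) = -n*(-4 + n) (K(n) = -(n - 4)*(n + n)/2 = -(-4 + n)*2*n/2 = -n*(-4 + n))
A = 9 (A = -14 + 23 = 9)
H = -8100 (H = (-5*(4 - 1*(-5))*9)*20 = (-5*(4 + 5)*9)*20 = (-5*9*9)*20 = -45*9*20 = -405*20 = -8100)
(292915 - 145910/(-240043)) + H = (292915 - 145910/(-240043)) - 8100 = (292915 - 145910*(-1/240043)) - 8100 = (292915 + 145910/240043) - 8100 = 70312341255/240043 - 8100 = 68367992955/240043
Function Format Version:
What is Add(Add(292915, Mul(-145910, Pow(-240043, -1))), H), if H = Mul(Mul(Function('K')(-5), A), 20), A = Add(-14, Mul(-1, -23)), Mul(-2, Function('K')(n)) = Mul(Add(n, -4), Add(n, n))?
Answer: Rational(68367992955, 240043) ≈ 2.8482e+5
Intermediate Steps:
Function('K')(n) = Mul(-1, n, Add(-4, n)) (Function('K')(n) = Mul(Rational(-1, 2), Mul(Add(n, -4), Add(n, n))) = Mul(Rational(-1, 2), Mul(Add(-4, n), Mul(2, n))) = Mul(Rational(-1, 2), Mul(2, n, Add(-4, n))) = Mul(-1, n, Add(-4, n)))
A = 9 (A = Add(-14, 23) = 9)
H = -8100 (H = Mul(Mul(Mul(-5, Add(4, Mul(-1, -5))), 9), 20) = Mul(Mul(Mul(-5, Add(4, 5)), 9), 20) = Mul(Mul(Mul(-5, 9), 9), 20) = Mul(Mul(-45, 9), 20) = Mul(-405, 20) = -8100)
Add(Add(292915, Mul(-145910, Pow(-240043, -1))), H) = Add(Add(292915, Mul(-145910, Pow(-240043, -1))), -8100) = Add(Add(292915, Mul(-145910, Rational(-1, 240043))), -8100) = Add(Add(292915, Rational(145910, 240043)), -8100) = Add(Rational(70312341255, 240043), -8100) = Rational(68367992955, 240043)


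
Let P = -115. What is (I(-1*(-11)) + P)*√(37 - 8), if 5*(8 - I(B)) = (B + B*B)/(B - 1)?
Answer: -2741*√29/25 ≈ -590.43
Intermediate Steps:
I(B) = 8 - (B + B²)/(5*(-1 + B)) (I(B) = 8 - (B + B*B)/(5*(B - 1)) = 8 - (B + B²)/(5*(-1 + B)))
(I(-1*(-11)) + P)*√(37 - 8) = ((-40 - (-1*(-11))² + 39*(-1*(-11)))/(5*(-1 - 1*(-11))) - 115)*√(37 - 8) = ((-40 - 1*11² + 39*11)/(5*(-1 + 11)) - 115)*√29 = ((⅕)*(-40 - 1*121 + 429)/10 - 115)*√29 = ((⅕)*(⅒)*(-40 - 121 + 429) - 115)*√29 = ((⅕)*(⅒)*268 - 115)*√29 = (134/25 - 115)*√29 = -2741*√29/25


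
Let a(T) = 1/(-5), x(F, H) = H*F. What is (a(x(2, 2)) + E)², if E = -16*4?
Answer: 103041/25 ≈ 4121.6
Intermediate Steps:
E = -64
x(F, H) = F*H
a(T) = -⅕
(a(x(2, 2)) + E)² = (-⅕ - 64)² = (-321/5)² = 103041/25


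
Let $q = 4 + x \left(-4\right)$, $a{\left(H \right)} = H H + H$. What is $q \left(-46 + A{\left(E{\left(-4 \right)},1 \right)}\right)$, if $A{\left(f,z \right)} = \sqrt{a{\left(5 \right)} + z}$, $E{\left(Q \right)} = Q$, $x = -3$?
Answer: $-736 + 16 \sqrt{31} \approx -646.92$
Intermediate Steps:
$a{\left(H \right)} = H + H^{2}$ ($a{\left(H \right)} = H^{2} + H = H + H^{2}$)
$q = 16$ ($q = 4 - -12 = 4 + 12 = 16$)
$A{\left(f,z \right)} = \sqrt{30 + z}$ ($A{\left(f,z \right)} = \sqrt{5 \left(1 + 5\right) + z} = \sqrt{5 \cdot 6 + z} = \sqrt{30 + z}$)
$q \left(-46 + A{\left(E{\left(-4 \right)},1 \right)}\right) = 16 \left(-46 + \sqrt{30 + 1}\right) = 16 \left(-46 + \sqrt{31}\right) = -736 + 16 \sqrt{31}$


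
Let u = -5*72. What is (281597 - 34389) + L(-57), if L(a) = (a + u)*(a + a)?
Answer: 294746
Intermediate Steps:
u = -360
L(a) = 2*a*(-360 + a) (L(a) = (a - 360)*(a + a) = (-360 + a)*(2*a) = 2*a*(-360 + a))
(281597 - 34389) + L(-57) = (281597 - 34389) + 2*(-57)*(-360 - 57) = 247208 + 2*(-57)*(-417) = 247208 + 47538 = 294746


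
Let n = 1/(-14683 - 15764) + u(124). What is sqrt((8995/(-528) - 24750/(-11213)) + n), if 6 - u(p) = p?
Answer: I*sqrt(3330332648848842205019)/5007232428 ≈ 11.525*I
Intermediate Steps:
u(p) = 6 - p
n = -3592747/30447 (n = 1/(-14683 - 15764) + (6 - 1*124) = 1/(-30447) + (6 - 124) = -1/30447 - 118 = -3592747/30447 ≈ -118.00)
sqrt((8995/(-528) - 24750/(-11213)) + n) = sqrt((8995/(-528) - 24750/(-11213)) - 3592747/30447) = sqrt((8995*(-1/528) - 24750*(-1/11213)) - 3592747/30447) = sqrt((-8995/528 + 24750/11213) - 3592747/30447) = sqrt(-87792935/5920464 - 3592747/30447) = sqrt(-7981253588851/60086789136) = I*sqrt(3330332648848842205019)/5007232428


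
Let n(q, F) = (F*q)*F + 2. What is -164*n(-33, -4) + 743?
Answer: 87007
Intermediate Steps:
n(q, F) = 2 + q*F**2 (n(q, F) = q*F**2 + 2 = 2 + q*F**2)
-164*n(-33, -4) + 743 = -164*(2 - 33*(-4)**2) + 743 = -164*(2 - 33*16) + 743 = -164*(2 - 528) + 743 = -164*(-526) + 743 = 86264 + 743 = 87007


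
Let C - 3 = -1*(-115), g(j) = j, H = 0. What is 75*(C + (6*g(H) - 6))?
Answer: 8400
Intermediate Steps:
C = 118 (C = 3 - 1*(-115) = 3 + 115 = 118)
75*(C + (6*g(H) - 6)) = 75*(118 + (6*0 - 6)) = 75*(118 + (0 - 6)) = 75*(118 - 6) = 75*112 = 8400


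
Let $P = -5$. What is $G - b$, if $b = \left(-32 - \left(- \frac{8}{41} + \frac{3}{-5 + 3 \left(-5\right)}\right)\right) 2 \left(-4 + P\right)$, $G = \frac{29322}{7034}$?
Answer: $- \frac{815605911}{1441970} \approx -565.62$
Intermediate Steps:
$G = \frac{14661}{3517}$ ($G = 29322 \cdot \frac{1}{7034} = \frac{14661}{3517} \approx 4.1686$)
$b = \frac{233613}{410}$ ($b = \left(-32 - \left(- \frac{8}{41} + \frac{3}{-5 + 3 \left(-5\right)}\right)\right) 2 \left(-4 - 5\right) = \left(-32 - \left(- \frac{8}{41} + \frac{3}{-5 - 15}\right)\right) 2 \left(-9\right) = \left(-32 + \left(\frac{8}{41} - \frac{3}{-20}\right)\right) \left(-18\right) = \left(-32 + \left(\frac{8}{41} - - \frac{3}{20}\right)\right) \left(-18\right) = \left(-32 + \left(\frac{8}{41} + \frac{3}{20}\right)\right) \left(-18\right) = \left(-32 + \frac{283}{820}\right) \left(-18\right) = \left(- \frac{25957}{820}\right) \left(-18\right) = \frac{233613}{410} \approx 569.79$)
$G - b = \frac{14661}{3517} - \frac{233613}{410} = - \frac{815605911}{1441970}$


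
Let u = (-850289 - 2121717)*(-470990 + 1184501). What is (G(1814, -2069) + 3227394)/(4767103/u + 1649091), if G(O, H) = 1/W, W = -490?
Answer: 1676750428987966164447/856763705774665896235 ≈ 1.9571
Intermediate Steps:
u = -2120558973066 (u = -2972006*713511 = -2120558973066)
G(O, H) = -1/490 (G(O, H) = 1/(-490) = -1/490)
(G(1814, -2069) + 3227394)/(4767103/u + 1649091) = (-1/490 + 3227394)/(4767103/(-2120558973066) + 1649091) = 1581423059/(490*(4767103*(-1/2120558973066) + 1649091)) = 1581423059/(490*(-4767103/2120558973066 + 1649091)) = 1581423059/(490*(3496994717447615903/2120558973066)) = (1581423059/490)*(2120558973066/3496994717447615903) = 1676750428987966164447/856763705774665896235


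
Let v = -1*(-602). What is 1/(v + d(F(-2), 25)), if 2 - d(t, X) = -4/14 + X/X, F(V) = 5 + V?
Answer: 7/4223 ≈ 0.0016576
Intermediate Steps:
v = 602
d(t, X) = 9/7 (d(t, X) = 2 - (-4/14 + X/X) = 2 - (-4*1/14 + 1) = 2 - (-2/7 + 1) = 2 - 1*5/7 = 2 - 5/7 = 9/7)
1/(v + d(F(-2), 25)) = 1/(602 + 9/7) = 1/(4223/7) = 7/4223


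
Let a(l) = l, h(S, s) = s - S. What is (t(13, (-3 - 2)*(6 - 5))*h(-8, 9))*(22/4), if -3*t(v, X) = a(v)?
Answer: -2431/6 ≈ -405.17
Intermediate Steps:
t(v, X) = -v/3
(t(13, (-3 - 2)*(6 - 5))*h(-8, 9))*(22/4) = ((-1/3*13)*(9 - 1*(-8)))*(22/4) = (-13*(9 + 8)/3)*((1/4)*22) = -13/3*17*(11/2) = -221/3*11/2 = -2431/6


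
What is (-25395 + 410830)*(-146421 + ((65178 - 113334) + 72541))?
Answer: -47036945660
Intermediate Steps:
(-25395 + 410830)*(-146421 + ((65178 - 113334) + 72541)) = 385435*(-146421 + (-48156 + 72541)) = 385435*(-146421 + 24385) = 385435*(-122036) = -47036945660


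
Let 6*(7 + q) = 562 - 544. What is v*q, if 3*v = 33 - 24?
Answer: -12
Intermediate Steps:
v = 3 (v = (33 - 24)/3 = (⅓)*9 = 3)
q = -4 (q = -7 + (562 - 544)/6 = -7 + (⅙)*18 = -7 + 3 = -4)
v*q = 3*(-4) = -12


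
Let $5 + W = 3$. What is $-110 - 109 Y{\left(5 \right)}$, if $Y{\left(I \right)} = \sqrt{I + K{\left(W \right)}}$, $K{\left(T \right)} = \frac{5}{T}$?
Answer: $-110 - \frac{109 \sqrt{10}}{2} \approx -282.34$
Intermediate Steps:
$W = -2$ ($W = -5 + 3 = -2$)
$Y{\left(I \right)} = \sqrt{- \frac{5}{2} + I}$ ($Y{\left(I \right)} = \sqrt{I + \frac{5}{-2}} = \sqrt{I + 5 \left(- \frac{1}{2}\right)} = \sqrt{I - \frac{5}{2}} = \sqrt{- \frac{5}{2} + I}$)
$-110 - 109 Y{\left(5 \right)} = -110 - 109 \frac{\sqrt{-10 + 4 \cdot 5}}{2} = -110 - 109 \frac{\sqrt{-10 + 20}}{2} = -110 - 109 \frac{\sqrt{10}}{2} = -110 - \frac{109 \sqrt{10}}{2}$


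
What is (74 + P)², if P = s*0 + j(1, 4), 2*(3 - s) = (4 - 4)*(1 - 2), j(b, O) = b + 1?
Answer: 5776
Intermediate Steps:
j(b, O) = 1 + b
s = 3 (s = 3 - (4 - 4)*(1 - 2)/2 = 3 - 0*(-1) = 3 - ½*0 = 3 + 0 = 3)
P = 2 (P = 3*0 + (1 + 1) = 0 + 2 = 2)
(74 + P)² = (74 + 2)² = 76² = 5776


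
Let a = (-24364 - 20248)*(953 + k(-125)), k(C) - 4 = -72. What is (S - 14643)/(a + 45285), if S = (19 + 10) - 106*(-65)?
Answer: 7724/39436335 ≈ 0.00019586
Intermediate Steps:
k(C) = -68 (k(C) = 4 - 72 = -68)
a = -39481620 (a = (-24364 - 20248)*(953 - 68) = -44612*885 = -39481620)
S = 6919 (S = 29 + 6890 = 6919)
(S - 14643)/(a + 45285) = (6919 - 14643)/(-39481620 + 45285) = -7724/(-39436335) = -7724*(-1/39436335) = 7724/39436335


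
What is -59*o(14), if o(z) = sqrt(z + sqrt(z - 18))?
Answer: -59*sqrt(14 + 2*I) ≈ -221.32 - 15.729*I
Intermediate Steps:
o(z) = sqrt(z + sqrt(-18 + z))
-59*o(14) = -59*sqrt(14 + sqrt(-18 + 14)) = -59*sqrt(14 + sqrt(-4)) = -59*sqrt(14 + 2*I)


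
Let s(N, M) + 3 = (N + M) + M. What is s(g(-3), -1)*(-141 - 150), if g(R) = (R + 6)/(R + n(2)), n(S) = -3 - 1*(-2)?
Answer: 6693/4 ≈ 1673.3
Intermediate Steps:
n(S) = -1 (n(S) = -3 + 2 = -1)
g(R) = (6 + R)/(-1 + R) (g(R) = (R + 6)/(R - 1) = (6 + R)/(-1 + R))
s(N, M) = -3 + N + 2*M (s(N, M) = -3 + ((N + M) + M) = -3 + ((M + N) + M) = -3 + (N + 2*M) = -3 + N + 2*M)
s(g(-3), -1)*(-141 - 150) = (-3 + (6 - 3)/(-1 - 3) + 2*(-1))*(-141 - 150) = (-3 + 3/(-4) - 2)*(-291) = (-3 - ¼*3 - 2)*(-291) = (-3 - ¾ - 2)*(-291) = -23/4*(-291) = 6693/4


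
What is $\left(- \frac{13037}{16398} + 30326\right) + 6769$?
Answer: $\frac{608270773}{16398} \approx 37094.0$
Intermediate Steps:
$\left(- \frac{13037}{16398} + 30326\right) + 6769 = \frac{497272711}{16398} + 6769 = \frac{608270773}{16398}$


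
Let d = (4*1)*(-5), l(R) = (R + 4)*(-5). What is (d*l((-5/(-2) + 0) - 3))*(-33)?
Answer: -11550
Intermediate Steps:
l(R) = -20 - 5*R (l(R) = (4 + R)*(-5) = -20 - 5*R)
d = -20 (d = 4*(-5) = -20)
(d*l((-5/(-2) + 0) - 3))*(-33) = -20*(-20 - 5*((-5/(-2) + 0) - 3))*(-33) = -20*(-20 - 5*((-5*(-½) + 0) - 3))*(-33) = -20*(-20 - 5*((5/2 + 0) - 3))*(-33) = -20*(-20 - 5*(5/2 - 3))*(-33) = -20*(-20 - 5*(-½))*(-33) = -20*(-20 + 5/2)*(-33) = -20*(-35/2)*(-33) = 350*(-33) = -11550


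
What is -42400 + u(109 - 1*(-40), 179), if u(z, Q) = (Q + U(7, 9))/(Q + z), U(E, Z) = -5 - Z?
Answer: -13907035/328 ≈ -42400.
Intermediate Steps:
u(z, Q) = (-14 + Q)/(Q + z) (u(z, Q) = (Q + (-5 - 1*9))/(Q + z) = (Q + (-5 - 9))/(Q + z) = (Q - 14)/(Q + z) = (-14 + Q)/(Q + z))
-42400 + u(109 - 1*(-40), 179) = -42400 + (-14 + 179)/(179 + (109 - 1*(-40))) = -42400 + 165/(179 + (109 + 40)) = -42400 + 165/(179 + 149) = -42400 + 165/328 = -13907035/328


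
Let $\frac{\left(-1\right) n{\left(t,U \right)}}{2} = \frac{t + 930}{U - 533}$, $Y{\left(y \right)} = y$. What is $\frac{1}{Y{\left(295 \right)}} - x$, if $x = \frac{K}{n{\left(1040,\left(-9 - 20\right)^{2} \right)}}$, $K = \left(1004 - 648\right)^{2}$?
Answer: $\frac{115152369}{11623} \approx 9907.3$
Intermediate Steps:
$K = 126736$ ($K = 356^{2} = 126736$)
$n{\left(t,U \right)} = - \frac{2 \left(930 + t\right)}{-533 + U}$ ($n{\left(t,U \right)} = - 2 \frac{t + 930}{U - 533} = - 2 \frac{930 + t}{-533 + U} = - \frac{2 \left(930 + t\right)}{-533 + U}$)
$x = - \frac{9758672}{985}$ ($x = \frac{126736}{2 \frac{1}{-533 + \left(-9 - 20\right)^{2}} \left(-930 - 1040\right)} = \frac{126736}{2 \frac{1}{-533 + \left(-29\right)^{2}} \left(-930 - 1040\right)} = \frac{126736}{2 \frac{1}{-533 + 841} \left(-1970\right)} = \frac{126736}{2 \cdot \frac{1}{308} \left(-1970\right)} = \frac{126736}{- \frac{985}{77}} = 126736 \left(- \frac{77}{985}\right) = - \frac{9758672}{985} \approx -9907.3$)
$\frac{1}{Y{\left(295 \right)}} - x = \frac{1}{295} - - \frac{9758672}{985} = \frac{1}{295} + \frac{9758672}{985} = \frac{115152369}{11623}$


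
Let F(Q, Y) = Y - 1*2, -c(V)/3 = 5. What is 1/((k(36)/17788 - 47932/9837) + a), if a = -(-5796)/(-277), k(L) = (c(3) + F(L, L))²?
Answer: -48469614012/1249377825319 ≈ -0.038795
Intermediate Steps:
c(V) = -15 (c(V) = -3*5 = -15)
F(Q, Y) = -2 + Y (F(Q, Y) = Y - 2 = -2 + Y)
k(L) = (-17 + L)² (k(L) = (-15 + (-2 + L))² = (-17 + L)²)
a = -5796/277 (a = -(-5796)*(-1)/277 = -36*161/277 = -5796/277 ≈ -20.924)
1/((k(36)/17788 - 47932/9837) + a) = 1/(((-17 + 36)²/17788 - 47932/9837) - 5796/277) = 1/((19²*(1/17788) - 47932*1/9837) - 5796/277) = 1/((361*(1/17788) - 47932/9837) - 5796/277) = 1/((361/17788 - 47932/9837) - 5796/277) = 1/(-849063259/174980556 - 5796/277) = 1/(-1249377825319/48469614012) = -48469614012/1249377825319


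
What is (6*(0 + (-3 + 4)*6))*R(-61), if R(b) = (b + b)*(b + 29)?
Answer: 140544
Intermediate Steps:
R(b) = 2*b*(29 + b) (R(b) = (2*b)*(29 + b) = 2*b*(29 + b))
(6*(0 + (-3 + 4)*6))*R(-61) = (6*(0 + (-3 + 4)*6))*(2*(-61)*(29 - 61)) = (6*(0 + 1*6))*(2*(-61)*(-32)) = (6*(0 + 6))*3904 = (6*6)*3904 = 36*3904 = 140544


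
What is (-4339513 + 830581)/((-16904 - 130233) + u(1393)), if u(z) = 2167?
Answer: 250638/10355 ≈ 24.205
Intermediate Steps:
(-4339513 + 830581)/((-16904 - 130233) + u(1393)) = (-4339513 + 830581)/((-16904 - 130233) + 2167) = -3508932/(-147137 + 2167) = -3508932/(-144970) = -3508932*(-1/144970) = 250638/10355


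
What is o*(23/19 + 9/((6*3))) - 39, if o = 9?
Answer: -897/38 ≈ -23.605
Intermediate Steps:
o*(23/19 + 9/((6*3))) - 39 = 9*(23/19 + 9/((6*3))) - 39 = 9*(23*(1/19) + 9/18) - 39 = 9*(23/19 + 9*(1/18)) - 39 = 9*(23/19 + ½) - 39 = 9*(65/38) - 39 = 585/38 - 39 = -897/38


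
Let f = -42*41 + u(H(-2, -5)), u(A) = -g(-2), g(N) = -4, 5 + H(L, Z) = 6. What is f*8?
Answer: -13744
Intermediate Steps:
H(L, Z) = 1 (H(L, Z) = -5 + 6 = 1)
u(A) = 4 (u(A) = -1*(-4) = 4)
f = -1718 (f = -42*41 + 4 = -1722 + 4 = -1718)
f*8 = -1718*8 = -13744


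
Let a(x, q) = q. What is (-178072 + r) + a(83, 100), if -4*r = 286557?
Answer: -998445/4 ≈ -2.4961e+5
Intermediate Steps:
r = -286557/4 (r = -1/4*286557 = -286557/4 ≈ -71639.)
(-178072 + r) + a(83, 100) = (-178072 - 286557/4) + 100 = -998845/4 + 100 = -998445/4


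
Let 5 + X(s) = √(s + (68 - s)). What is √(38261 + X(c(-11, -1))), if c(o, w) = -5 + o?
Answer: √(38256 + 2*√17) ≈ 195.61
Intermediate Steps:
X(s) = -5 + 2*√17 (X(s) = -5 + √(s + (68 - s)) = -5 + √68 = -5 + 2*√17)
√(38261 + X(c(-11, -1))) = √(38261 + (-5 + 2*√17)) = √(38256 + 2*√17)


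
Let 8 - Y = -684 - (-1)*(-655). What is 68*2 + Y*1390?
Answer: 1872466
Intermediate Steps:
Y = 1347 (Y = 8 - (-684 - (-1)*(-655)) = 8 - (-684 - 1*655) = 8 - (-684 - 655) = 8 - 1*(-1339) = 8 + 1339 = 1347)
68*2 + Y*1390 = 68*2 + 1347*1390 = 136 + 1872330 = 1872466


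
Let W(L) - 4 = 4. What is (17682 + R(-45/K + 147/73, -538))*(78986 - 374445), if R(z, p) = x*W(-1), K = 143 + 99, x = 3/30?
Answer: -26122712026/5 ≈ -5.2245e+9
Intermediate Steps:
x = ⅒ (x = 3*(1/30) = ⅒ ≈ 0.10000)
W(L) = 8 (W(L) = 4 + 4 = 8)
K = 242
R(z, p) = ⅘ (R(z, p) = (⅒)*8 = ⅘)
(17682 + R(-45/K + 147/73, -538))*(78986 - 374445) = (17682 + ⅘)*(78986 - 374445) = (88414/5)*(-295459) = -26122712026/5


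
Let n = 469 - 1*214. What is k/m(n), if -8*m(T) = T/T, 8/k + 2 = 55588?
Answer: -32/27793 ≈ -0.0011514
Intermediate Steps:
k = 4/27793 (k = 8/(-2 + 55588) = 8/55586 = 8*(1/55586) = 4/27793 ≈ 0.00014392)
n = 255 (n = 469 - 214 = 255)
m(T) = -⅛ (m(T) = -T/(8*T) = -⅛*1 = -⅛)
k/m(n) = 4/(27793*(-⅛)) = (4/27793)*(-8) = -32/27793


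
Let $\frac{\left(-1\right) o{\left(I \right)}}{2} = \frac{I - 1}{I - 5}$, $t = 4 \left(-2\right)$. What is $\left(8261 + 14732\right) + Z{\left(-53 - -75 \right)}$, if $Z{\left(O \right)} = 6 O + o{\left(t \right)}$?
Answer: $\frac{300607}{13} \approx 23124.0$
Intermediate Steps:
$t = -8$
$o{\left(I \right)} = - \frac{2 \left(-1 + I\right)}{-5 + I}$ ($o{\left(I \right)} = - 2 \frac{I - 1}{I - 5} = - 2 \frac{-1 + I}{-5 + I} = - \frac{2 \left(-1 + I\right)}{-5 + I}$)
$Z{\left(O \right)} = - \frac{18}{13} + 6 O$ ($Z{\left(O \right)} = 6 O + \frac{2 \left(1 - -8\right)}{-5 - 8} = 6 O + \frac{2 \left(1 + 8\right)}{-13} = 6 O + 2 \left(- \frac{1}{13}\right) 9 = 6 O - \frac{18}{13} = - \frac{18}{13} + 6 O$)
$\left(8261 + 14732\right) + Z{\left(-53 - -75 \right)} = \left(8261 + 14732\right) - \left(\frac{18}{13} - 6 \left(-53 - -75\right)\right) = 22993 - \left(\frac{18}{13} - 6 \left(-53 + 75\right)\right) = 22993 + \left(- \frac{18}{13} + 6 \cdot 22\right) = 22993 + \left(- \frac{18}{13} + 132\right) = 22993 + \frac{1698}{13} = \frac{300607}{13}$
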